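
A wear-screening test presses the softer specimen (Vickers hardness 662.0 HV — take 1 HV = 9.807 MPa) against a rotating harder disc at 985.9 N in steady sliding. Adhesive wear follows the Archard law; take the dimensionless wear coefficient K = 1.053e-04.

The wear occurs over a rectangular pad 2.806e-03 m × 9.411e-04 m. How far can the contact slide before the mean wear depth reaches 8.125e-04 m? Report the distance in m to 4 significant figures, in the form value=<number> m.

Shown intermediates are rounded; every step runs at full float precision, and rounded once at the end to four significant digits.
Convert: Hardness H = 662.0 HV × 9.807 MPa/HV = 6492 MPa = 6.492e+09 Pa.
Convert: Contact area A = 2.806e-03 m × 9.411e-04 m = 2.641e-06 m².
Collected in SI base units: W = 985.9 N, H = 6.492e+09 Pa, K = 1.053e-04.
Wearable volume V_lim = h_lim·A = 8.125e-04 · 2.641e-06 = 2.146e-09 m³.
So the life L = V_lim·H/(K·W) = 2.146e-09 · 6.492e+09 / (1.053e-04 · 985.9) = 134.2 m.

value=134.2 m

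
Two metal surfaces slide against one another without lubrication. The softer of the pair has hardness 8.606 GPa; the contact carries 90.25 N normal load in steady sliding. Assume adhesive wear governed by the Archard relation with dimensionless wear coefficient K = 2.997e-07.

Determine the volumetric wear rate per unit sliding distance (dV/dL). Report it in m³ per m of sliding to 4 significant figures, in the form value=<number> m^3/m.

The computation runs at full precision; the intermediates appear rounded; rounded just once, at four significant figures.
Convert: Hardness H = 8.606 GPa = 8.606e+09 Pa.
Working in SI base units: W = 90.25 N, H = 8.606e+09 Pa, K = 2.997e-07.
Sliding wear rate dV/dL = K·W/H — distance-free: 2.997e-07 · 90.25 / 8.606e+09 = 3.143e-15 m³/m.

value=3.143e-15 m^3/m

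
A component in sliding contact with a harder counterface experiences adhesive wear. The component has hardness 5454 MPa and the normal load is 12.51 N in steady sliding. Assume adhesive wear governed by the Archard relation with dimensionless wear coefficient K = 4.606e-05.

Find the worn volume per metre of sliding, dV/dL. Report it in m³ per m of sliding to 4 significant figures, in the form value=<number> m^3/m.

value=1.056e-13 m^3/m

The intermediates are printed rounded; the algebra keeps full float precision, and one final rounding to 4 significant digits.
Convert: Hardness H = 5454 MPa = 5.454e+09 Pa.
Collected in SI base units: W = 12.51 N, H = 5.454e+09 Pa, K = 4.606e-05.
Volumetric rate dV/dL = K·W/H, per unit distance: 4.606e-05 · 12.51 / 5.454e+09 = 1.056e-13 m³/m.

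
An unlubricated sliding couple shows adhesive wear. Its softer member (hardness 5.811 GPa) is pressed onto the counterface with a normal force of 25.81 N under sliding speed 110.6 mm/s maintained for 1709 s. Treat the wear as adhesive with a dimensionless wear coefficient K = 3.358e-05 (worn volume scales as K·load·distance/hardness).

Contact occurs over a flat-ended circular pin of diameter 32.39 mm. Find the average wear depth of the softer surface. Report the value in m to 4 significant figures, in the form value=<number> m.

value=3.421e-08 m

Intermediates are displayed rounded — the computation maintains full float precision — a lone final rounding: four significant digits.
Convert: Sliding speed v = 110.6 mm/s = 0.1106 m/s. Distance covered L = v·t = 0.1106 m/s × 1709 s = 189.0 m.
Convert: Hardness H = 5.811 GPa = 5.811e+09 Pa.
Convert: Pin diameter d = 32.39 mm = 0.03239 m. Contact area A = π·d²/4 = π·(0.03239 m)²/4 = 8.240e-04 m².
Restated in SI base units: W = 25.81 N, H = 5.811e+09 Pa, K = 3.358e-05.
Volume removed: V = K·W·L/H = 3.358e-05 · 25.81 · 189.0 / 5.811e+09 = 2.819e-11 m³.
Mean depth h = V/A = 2.819e-11 / 8.240e-04 = 3.421e-08 m.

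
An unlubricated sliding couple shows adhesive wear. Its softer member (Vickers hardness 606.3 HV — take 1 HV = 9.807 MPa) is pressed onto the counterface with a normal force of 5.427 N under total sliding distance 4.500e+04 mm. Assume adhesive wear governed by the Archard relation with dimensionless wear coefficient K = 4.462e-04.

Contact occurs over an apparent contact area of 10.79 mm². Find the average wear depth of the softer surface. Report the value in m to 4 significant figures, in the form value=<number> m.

value=1.698e-06 m

Intermediates appear rounded. The computation runs at exact precision. Rounded just once to four significant digits.
Convert: Total distance L = 4.500e+04 mm = 45.00 m.
Convert: Hardness H = 606.3 HV × 9.807 MPa/HV = 5946 MPa = 5.946e+09 Pa.
Convert: Contact area A = 10.79 mm² = 1.079e-05 m².
SI base units throughout: W = 5.427 N, H = 5.946e+09 Pa, K = 4.462e-04.
Archard relation: V = K·W·L/H = 4.462e-04 · 5.427 · 45.00 / 5.946e+09 = 1.833e-11 m³.
Mean depth h = V/A = 1.833e-11 / 1.079e-05 = 1.698e-06 m.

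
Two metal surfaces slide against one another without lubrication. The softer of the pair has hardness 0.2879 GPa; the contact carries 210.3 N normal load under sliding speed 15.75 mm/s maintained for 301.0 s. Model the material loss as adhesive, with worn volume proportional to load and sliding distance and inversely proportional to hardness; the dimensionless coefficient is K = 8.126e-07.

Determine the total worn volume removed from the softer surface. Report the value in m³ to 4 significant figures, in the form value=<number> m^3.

Each operation keeps full precision, and intermediate values are displayed rounded. Rounded once at the end, at four significant figures.
Convert: Sliding speed v = 15.75 mm/s = 0.01575 m/s. Total distance L = v·t = 0.01575 m/s × 301.0 s = 4.741 m.
Convert: Hardness H = 0.2879 GPa = 2.879e+08 Pa.
Collected in SI base units: W = 210.3 N, H = 2.879e+08 Pa, K = 8.126e-07.
Archard relation: V = K·W·L/H = 8.126e-07 · 210.3 · 4.741 / 2.879e+08 = 2.814e-12 m³.

value=2.814e-12 m^3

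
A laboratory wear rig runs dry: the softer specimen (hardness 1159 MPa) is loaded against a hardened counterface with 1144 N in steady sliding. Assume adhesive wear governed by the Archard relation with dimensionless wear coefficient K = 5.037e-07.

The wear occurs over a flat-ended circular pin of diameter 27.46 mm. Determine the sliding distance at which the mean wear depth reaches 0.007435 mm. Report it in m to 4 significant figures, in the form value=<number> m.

Intermediates appear rounded; all working math runs at full float precision, and a lone final rounding to four significant digits.
Hardness H = 1159 MPa = 1.159e+09 Pa.
Pin diameter d = 27.46 mm = 0.02746 m. Contact area A = π·d²/4 = π·(0.02746 m)²/4 = 5.922e-04 m².
Depth limit h_lim = 0.007435 mm = 7.435e-06 m.
In SI base units, W = 1144 N, H = 1.159e+09 Pa, K = 5.037e-07.
Permissible volume V_lim = h_lim·A = 7.435e-06 · 5.922e-04 = 4.403e-09 m³.
Sliding life L = V_lim·H/(K·W) = 4.403e-09 · 1.159e+09 / (5.037e-07 · 1144) = 8856 m.

value=8856 m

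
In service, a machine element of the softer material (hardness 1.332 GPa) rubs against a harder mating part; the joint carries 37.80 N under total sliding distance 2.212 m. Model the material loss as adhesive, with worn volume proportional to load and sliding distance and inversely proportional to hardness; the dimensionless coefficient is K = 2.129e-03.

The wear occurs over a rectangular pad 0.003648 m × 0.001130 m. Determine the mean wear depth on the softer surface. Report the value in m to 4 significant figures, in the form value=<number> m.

Intermediates appear rounded; the computation keeps exact precision; a single final rounding, at four significant digits.
Hardness H = 1.332 GPa = 1.332e+09 Pa.
Contact area A = 0.003648 m × 0.001130 m = 4.122e-06 m².
Restated in SI base units: W = 37.80 N, H = 1.332e+09 Pa, K = 2.129e-03.
Worn volume V = K·W·L/H = 2.129e-03 · 37.80 · 2.212 / 1.332e+09 = 1.336e-10 m³.
Mean wear depth h = V/A = 1.336e-10 / 4.122e-06 = 3.242e-05 m.

value=3.242e-05 m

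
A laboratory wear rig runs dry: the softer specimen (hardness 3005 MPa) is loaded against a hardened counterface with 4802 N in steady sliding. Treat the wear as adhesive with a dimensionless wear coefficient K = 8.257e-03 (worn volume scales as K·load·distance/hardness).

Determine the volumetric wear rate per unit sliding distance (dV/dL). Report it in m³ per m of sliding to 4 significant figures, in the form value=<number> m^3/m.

value=1.319e-08 m^3/m

Intermediates appear rounded — every step keeps full float precision. Rounded just once to four significant digits.
Hardness H = 3005 MPa = 3.005e+09 Pa.
In SI base units, W = 4802 N, H = 3.005e+09 Pa, K = 8.257e-03.
Wear rate dV/dL = K·W/H, per unit distance: 8.257e-03 · 4802 / 3.005e+09 = 1.319e-08 m³/m.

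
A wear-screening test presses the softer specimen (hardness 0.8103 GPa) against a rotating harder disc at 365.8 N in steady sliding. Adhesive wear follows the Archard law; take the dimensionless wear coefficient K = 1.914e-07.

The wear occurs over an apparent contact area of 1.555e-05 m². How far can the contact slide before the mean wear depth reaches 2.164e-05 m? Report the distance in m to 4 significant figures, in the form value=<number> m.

value=3894 m

The computation carries full float precision — intermediates are printed rounded, and a single final rounding, at four significant digits.
Convert: Hardness H = 0.8103 GPa = 8.103e+08 Pa.
SI base units throughout: W = 365.8 N, H = 8.103e+08 Pa, K = 1.914e-07.
Allowed volume V_lim = h_lim·A = 2.164e-05 · 1.555e-05 = 3.365e-10 m³.
Life L = V_lim·H/(K·W) = 3.365e-10 · 8.103e+08 / (1.914e-07 · 365.8) = 3894 m.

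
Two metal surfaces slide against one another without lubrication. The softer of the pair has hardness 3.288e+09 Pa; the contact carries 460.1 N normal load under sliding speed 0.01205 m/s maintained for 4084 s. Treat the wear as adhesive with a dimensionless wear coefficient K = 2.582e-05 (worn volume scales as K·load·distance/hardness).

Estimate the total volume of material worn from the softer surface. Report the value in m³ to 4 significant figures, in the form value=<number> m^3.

value=1.778e-10 m^3

The computation keeps exact precision; intermediate values are shown rounded, and rounded once at the end to four significant digits.
Distance L = v·t = 0.01205 m/s × 4084 s = 49.21 m.
In SI base units: W = 460.1 N, H = 3.288e+09 Pa, K = 2.582e-05.
By Archard's law, V = K·W·L/H = 2.582e-05 · 460.1 · 49.21 / 3.288e+09 = 1.778e-10 m³.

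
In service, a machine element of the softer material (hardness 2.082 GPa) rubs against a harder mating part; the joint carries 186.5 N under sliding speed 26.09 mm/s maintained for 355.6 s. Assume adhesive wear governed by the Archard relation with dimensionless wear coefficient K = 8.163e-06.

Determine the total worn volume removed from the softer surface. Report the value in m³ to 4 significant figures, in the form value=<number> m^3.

The intermediates are displayed rounded, and all arithmetic carries exact precision; one last rounding to four significant digits.
Sliding speed v = 26.09 mm/s = 0.02609 m/s. Sliding distance L = v·t = 0.02609 m/s × 355.6 s = 9.278 m.
Hardness H = 2.082 GPa = 2.082e+09 Pa.
Working in SI base units: W = 186.5 N, H = 2.082e+09 Pa, K = 8.163e-06.
The Archard volume V = K·W·L/H = 8.163e-06 · 186.5 · 9.278 / 2.082e+09 = 6.784e-12 m³.

value=6.784e-12 m^3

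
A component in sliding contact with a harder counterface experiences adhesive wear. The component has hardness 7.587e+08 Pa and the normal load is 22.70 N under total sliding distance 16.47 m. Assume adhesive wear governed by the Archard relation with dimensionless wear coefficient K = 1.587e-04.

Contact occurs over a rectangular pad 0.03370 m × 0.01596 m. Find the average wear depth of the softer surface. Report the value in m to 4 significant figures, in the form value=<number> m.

value=1.454e-07 m

Every step keeps full precision — the intermediates are printed rounded, and a single final rounding, at 4 significant digits.
Convert: Contact area A = 0.03370 m × 0.01596 m = 5.379e-04 m².
Working in SI base units: W = 22.70 N, H = 7.587e+08 Pa, K = 1.587e-04.
Worn volume V = K·W·L/H = 1.587e-04 · 22.70 · 16.47 / 7.587e+08 = 7.820e-11 m³.
Mean wear depth h = V/A = 7.820e-11 / 5.379e-04 = 1.454e-07 m.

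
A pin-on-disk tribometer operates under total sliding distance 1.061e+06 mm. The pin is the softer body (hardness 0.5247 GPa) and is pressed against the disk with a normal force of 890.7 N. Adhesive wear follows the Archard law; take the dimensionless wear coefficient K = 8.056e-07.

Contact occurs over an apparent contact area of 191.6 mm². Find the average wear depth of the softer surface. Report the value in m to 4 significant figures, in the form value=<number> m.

The computation holds full precision, and shown intermediates are rounded; one final rounding, at 4 significant figures.
Distance L = 1.061e+06 mm = 1061 m.
Hardness H = 0.5247 GPa = 5.247e+08 Pa.
Contact area A = 191.6 mm² = 1.916e-04 m².
As SI base values: W = 890.7 N, H = 5.247e+08 Pa, K = 8.056e-07.
Volume removed: V = K·W·L/H = 8.056e-07 · 890.7 · 1061 / 5.247e+08 = 1.451e-09 m³.
Average depth h = V/A = 1.451e-09 / 1.916e-04 = 7.573e-06 m.

value=7.573e-06 m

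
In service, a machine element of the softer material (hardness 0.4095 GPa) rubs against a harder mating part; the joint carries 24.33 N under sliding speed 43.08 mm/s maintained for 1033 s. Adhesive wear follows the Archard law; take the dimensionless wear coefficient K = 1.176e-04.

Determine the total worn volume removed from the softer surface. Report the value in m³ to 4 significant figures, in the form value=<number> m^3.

value=3.109e-10 m^3

Intermediates are displayed rounded. Every step holds full float precision — one last rounding to four significant figures.
Convert: Sliding speed v = 43.08 mm/s = 0.04308 m/s. Distance L = v·t = 0.04308 m/s × 1033 s = 44.50 m.
Convert: Hardness H = 0.4095 GPa = 4.095e+08 Pa.
As SI base values: W = 24.33 N, H = 4.095e+08 Pa, K = 1.176e-04.
Volume removed: V = K·W·L/H = 1.176e-04 · 24.33 · 44.50 / 4.095e+08 = 3.109e-10 m³.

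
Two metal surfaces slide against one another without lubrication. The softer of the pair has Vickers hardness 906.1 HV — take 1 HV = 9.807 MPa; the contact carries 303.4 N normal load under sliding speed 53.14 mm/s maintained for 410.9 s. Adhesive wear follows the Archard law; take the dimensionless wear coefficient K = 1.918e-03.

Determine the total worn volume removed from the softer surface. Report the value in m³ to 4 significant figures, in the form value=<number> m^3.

Intermediates are printed rounded. The algebra keeps full precision. Rounded once at the end to four significant figures.
Convert: Sliding speed v = 53.14 mm/s = 0.05314 m/s. The distance L = v·t = 0.05314 m/s × 410.9 s = 21.84 m.
Convert: Hardness H = 906.1 HV × 9.807 MPa/HV = 8886 MPa = 8.886e+09 Pa.
In SI base units: W = 303.4 N, H = 8.886e+09 Pa, K = 1.918e-03.
Apply Archard: V = K·W·L/H = 1.918e-03 · 303.4 · 21.84 / 8.886e+09 = 1.430e-09 m³.

value=1.430e-09 m^3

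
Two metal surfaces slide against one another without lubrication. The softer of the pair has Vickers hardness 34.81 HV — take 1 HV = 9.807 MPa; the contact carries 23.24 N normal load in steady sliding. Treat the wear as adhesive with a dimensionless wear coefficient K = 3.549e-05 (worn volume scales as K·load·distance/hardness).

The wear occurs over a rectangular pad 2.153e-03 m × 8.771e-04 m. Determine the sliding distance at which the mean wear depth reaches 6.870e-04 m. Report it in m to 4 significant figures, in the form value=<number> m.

The computation keeps full float precision; intermediates are displayed rounded, and rounded just once to four significant figures.
Convert: Hardness H = 34.81 HV × 9.807 MPa/HV = 341.4 MPa = 3.414e+08 Pa.
Convert: Contact area A = 2.153e-03 m × 8.771e-04 m = 1.888e-06 m².
As SI base values: W = 23.24 N, H = 3.414e+08 Pa, K = 3.549e-05.
Wearable volume V_lim = h_lim·A = 6.870e-04 · 1.888e-06 = 1.297e-09 m³.
Life L = V_lim·H/(K·W) = 1.297e-09 · 3.414e+08 / (3.549e-05 · 23.24) = 537.0 m.

value=537.0 m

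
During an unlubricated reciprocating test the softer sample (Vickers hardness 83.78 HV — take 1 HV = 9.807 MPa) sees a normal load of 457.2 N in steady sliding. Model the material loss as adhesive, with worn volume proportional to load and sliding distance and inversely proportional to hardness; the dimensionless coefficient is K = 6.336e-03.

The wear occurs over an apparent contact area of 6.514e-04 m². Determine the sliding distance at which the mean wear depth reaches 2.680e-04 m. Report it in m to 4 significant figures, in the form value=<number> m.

All arithmetic maintains full precision — intermediate values appear rounded, and one final rounding, at four significant digits.
Hardness H = 83.78 HV × 9.807 MPa/HV = 821.6 MPa = 8.216e+08 Pa.
As SI base values: W = 457.2 N, H = 8.216e+08 Pa, K = 6.336e-03.
Volume at the limit: V_lim = h_lim·A = 2.680e-04 · 6.514e-04 = 1.746e-07 m³.
Life L = V_lim·H/(K·W) = 1.746e-07 · 8.216e+08 / (6.336e-03 · 457.2) = 49.52 m.

value=49.52 m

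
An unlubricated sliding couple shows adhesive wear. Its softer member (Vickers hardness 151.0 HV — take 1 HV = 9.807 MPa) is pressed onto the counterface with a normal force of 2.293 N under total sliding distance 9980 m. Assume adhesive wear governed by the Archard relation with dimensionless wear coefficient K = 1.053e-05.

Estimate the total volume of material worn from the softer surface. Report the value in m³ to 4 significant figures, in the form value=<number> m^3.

value=1.627e-10 m^3

All working math maintains full precision; the intermediates are printed rounded, and a single final rounding: four significant digits.
Convert: Hardness H = 151.0 HV × 9.807 MPa/HV = 1481 MPa = 1.481e+09 Pa.
Collected in SI base units: W = 2.293 N, H = 1.481e+09 Pa, K = 1.053e-05.
Volume removed: V = K·W·L/H = 1.053e-05 · 2.293 · 9980 / 1.481e+09 = 1.627e-10 m³.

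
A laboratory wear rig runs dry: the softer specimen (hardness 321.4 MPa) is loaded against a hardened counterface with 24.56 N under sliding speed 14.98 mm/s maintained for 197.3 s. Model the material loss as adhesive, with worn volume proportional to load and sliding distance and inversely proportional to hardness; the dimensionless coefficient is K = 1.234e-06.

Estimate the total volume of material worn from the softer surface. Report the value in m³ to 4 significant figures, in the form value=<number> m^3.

value=2.787e-13 m^3

The intermediates appear rounded. All working math maintains full precision. Rounded just once to four significant digits.
Convert: Sliding speed v = 14.98 mm/s = 0.01498 m/s. Distance L = v·t = 0.01498 m/s × 197.3 s = 2.956 m.
Convert: Hardness H = 321.4 MPa = 3.214e+08 Pa.
In SI base units, W = 24.56 N, H = 3.214e+08 Pa, K = 1.234e-06.
Apply Archard: V = K·W·L/H = 1.234e-06 · 24.56 · 2.956 / 3.214e+08 = 2.787e-13 m³.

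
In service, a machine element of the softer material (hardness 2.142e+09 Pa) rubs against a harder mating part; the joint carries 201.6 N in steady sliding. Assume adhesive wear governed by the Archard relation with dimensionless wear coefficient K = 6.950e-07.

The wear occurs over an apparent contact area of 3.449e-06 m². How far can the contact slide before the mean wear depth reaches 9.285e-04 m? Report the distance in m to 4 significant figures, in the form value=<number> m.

value=4.896e+04 m

The intermediates appear rounded. All arithmetic maintains full float precision, and one last rounding, at four significant figures.
In SI base units: W = 201.6 N, H = 2.142e+09 Pa, K = 6.950e-07.
Allowed volume V_lim = h_lim·A = 9.285e-04 · 3.449e-06 = 3.202e-09 m³.
Inverting, life L = V_lim·H/(K·W) = 3.202e-09 · 2.142e+09 / (6.950e-07 · 201.6) = 4.896e+04 m.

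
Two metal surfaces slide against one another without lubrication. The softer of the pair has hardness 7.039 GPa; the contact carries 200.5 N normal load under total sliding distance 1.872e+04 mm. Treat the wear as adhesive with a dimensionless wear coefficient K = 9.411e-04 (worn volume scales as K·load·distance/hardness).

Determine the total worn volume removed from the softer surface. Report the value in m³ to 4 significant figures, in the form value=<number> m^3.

Each operation holds exact precision, and intermediate values are displayed rounded — rounded once at the end: four significant figures.
Total distance L = 1.872e+04 mm = 18.72 m.
Hardness H = 7.039 GPa = 7.039e+09 Pa.
Restated in SI base units: W = 200.5 N, H = 7.039e+09 Pa, K = 9.411e-04.
Archard volume V = K·W·L/H = 9.411e-04 · 200.5 · 18.72 / 7.039e+09 = 5.018e-10 m³.

value=5.018e-10 m^3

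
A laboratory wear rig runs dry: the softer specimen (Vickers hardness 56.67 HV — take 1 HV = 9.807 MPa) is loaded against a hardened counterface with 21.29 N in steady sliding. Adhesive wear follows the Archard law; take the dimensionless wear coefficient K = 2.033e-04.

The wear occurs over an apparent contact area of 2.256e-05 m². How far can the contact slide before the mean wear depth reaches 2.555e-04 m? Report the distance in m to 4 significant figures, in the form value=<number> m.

All working math maintains exact precision. The intermediates are printed rounded. Rounded once at the end: 4 significant figures.
Convert: Hardness H = 56.67 HV × 9.807 MPa/HV = 555.8 MPa = 5.558e+08 Pa.
SI base units throughout: W = 21.29 N, H = 5.558e+08 Pa, K = 2.033e-04.
At the depth limit, V_lim = h_lim·A = 2.555e-04 · 2.256e-05 = 5.764e-09 m³.
So the life L = V_lim·H/(K·W) = 5.764e-09 · 5.558e+08 / (2.033e-04 · 21.29) = 740.1 m.

value=740.1 m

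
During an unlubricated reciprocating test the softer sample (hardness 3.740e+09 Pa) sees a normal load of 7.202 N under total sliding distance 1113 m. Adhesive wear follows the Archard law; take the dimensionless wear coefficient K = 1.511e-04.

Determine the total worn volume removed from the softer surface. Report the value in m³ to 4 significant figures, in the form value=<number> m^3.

All arithmetic keeps exact precision — shown intermediates are rounded — a lone final rounding to four significant figures.
As SI base values: W = 7.202 N, H = 3.740e+09 Pa, K = 1.511e-04.
Worn volume V = K·W·L/H = 1.511e-04 · 7.202 · 1113 / 3.740e+09 = 3.238e-10 m³.

value=3.238e-10 m^3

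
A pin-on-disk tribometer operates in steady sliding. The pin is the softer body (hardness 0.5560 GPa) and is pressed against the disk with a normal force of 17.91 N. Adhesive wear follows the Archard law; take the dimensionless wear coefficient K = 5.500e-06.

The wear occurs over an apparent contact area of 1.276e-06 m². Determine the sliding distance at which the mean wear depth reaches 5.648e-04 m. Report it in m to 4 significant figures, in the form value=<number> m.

value=4068 m

Intermediate values are displayed rounded; the computation runs at full float precision, and one last rounding: four significant figures.
Hardness H = 0.5560 GPa = 5.560e+08 Pa.
SI base units throughout: W = 17.91 N, H = 5.560e+08 Pa, K = 5.500e-06.
Volume at the limit: V_lim = h_lim·A = 5.648e-04 · 1.276e-06 = 7.207e-10 m³.
Life L = V_lim·H/(K·W) = 7.207e-10 · 5.560e+08 / (5.500e-06 · 17.91) = 4068 m.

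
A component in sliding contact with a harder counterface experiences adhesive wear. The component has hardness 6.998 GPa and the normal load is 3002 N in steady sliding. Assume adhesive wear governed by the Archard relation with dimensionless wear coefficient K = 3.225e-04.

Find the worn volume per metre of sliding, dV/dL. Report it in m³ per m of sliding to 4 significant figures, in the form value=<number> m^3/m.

value=1.383e-10 m^3/m

Every step holds full precision, and displayed values are rounded — one final rounding to four significant digits.
Hardness H = 6.998 GPa = 6.998e+09 Pa.
As SI base values: W = 3002 N, H = 6.998e+09 Pa, K = 3.225e-04.
Rate of wear dV/dL = K·W/H, so: 3.225e-04 · 3002 / 6.998e+09 = 1.383e-10 m³/m.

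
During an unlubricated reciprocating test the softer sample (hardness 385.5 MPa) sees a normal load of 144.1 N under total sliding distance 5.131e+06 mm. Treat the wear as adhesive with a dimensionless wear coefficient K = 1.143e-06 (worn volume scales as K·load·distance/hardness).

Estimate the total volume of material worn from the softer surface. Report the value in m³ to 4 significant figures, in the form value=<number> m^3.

value=2.192e-09 m^3

Every step holds full float precision — shown intermediates are rounded. Rounded just once: four significant digits.
Convert: Path length L = 5.131e+06 mm = 5131 m.
Convert: Hardness H = 385.5 MPa = 3.855e+08 Pa.
SI base units throughout: W = 144.1 N, H = 3.855e+08 Pa, K = 1.143e-06.
Archard relation: V = K·W·L/H = 1.143e-06 · 144.1 · 5131 / 3.855e+08 = 2.192e-09 m³.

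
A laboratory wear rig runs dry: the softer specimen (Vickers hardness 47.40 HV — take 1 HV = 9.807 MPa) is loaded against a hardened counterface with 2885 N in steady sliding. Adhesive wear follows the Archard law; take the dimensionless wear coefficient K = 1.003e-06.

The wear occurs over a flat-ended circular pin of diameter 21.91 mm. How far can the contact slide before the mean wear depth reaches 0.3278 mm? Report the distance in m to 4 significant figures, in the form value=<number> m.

value=1.985e+04 m

The computation holds full float precision, and the intermediates are displayed rounded. Rounded once at the end to 4 significant digits.
Hardness H = 47.40 HV × 9.807 MPa/HV = 464.9 MPa = 4.649e+08 Pa.
Pin diameter d = 21.91 mm = 0.02191 m. Contact area A = π·d²/4 = π·(0.02191 m)²/4 = 3.770e-04 m².
Depth limit h_lim = 0.3278 mm = 3.278e-04 m.
In SI base units, W = 2885 N, H = 4.649e+08 Pa, K = 1.003e-06.
At the depth limit, V_lim = h_lim·A = 3.278e-04 · 3.770e-04 = 1.236e-07 m³.
Inverting, life L = V_lim·H/(K·W) = 1.236e-07 · 4.649e+08 / (1.003e-06 · 2885) = 1.985e+04 m.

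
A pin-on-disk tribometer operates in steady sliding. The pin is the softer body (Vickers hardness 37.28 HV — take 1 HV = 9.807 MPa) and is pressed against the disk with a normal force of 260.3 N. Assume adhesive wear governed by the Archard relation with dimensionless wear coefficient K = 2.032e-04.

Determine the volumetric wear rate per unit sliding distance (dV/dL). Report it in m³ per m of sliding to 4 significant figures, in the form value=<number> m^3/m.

Every step runs at exact precision; intermediates are displayed rounded. Rounded once at the end to four significant digits.
Hardness H = 37.28 HV × 9.807 MPa/HV = 365.6 MPa = 3.656e+08 Pa.
Collected in SI base units: W = 260.3 N, H = 3.656e+08 Pa, K = 2.032e-04.
Sliding wear rate dV/dL = K·W/H (independent of L): 2.032e-04 · 260.3 / 3.656e+08 = 1.447e-10 m³/m.

value=1.447e-10 m^3/m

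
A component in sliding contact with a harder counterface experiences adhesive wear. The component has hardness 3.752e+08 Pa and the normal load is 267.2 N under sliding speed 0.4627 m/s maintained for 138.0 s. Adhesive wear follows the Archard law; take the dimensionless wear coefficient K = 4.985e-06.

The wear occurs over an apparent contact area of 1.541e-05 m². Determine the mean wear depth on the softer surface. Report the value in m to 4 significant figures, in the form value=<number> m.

value=1.471e-05 m

Each operation carries full float precision. The intermediates are displayed rounded, and a lone final rounding to 4 significant digits.
Distance covered L = v·t = 0.4627 m/s × 138.0 s = 63.85 m.
SI base units throughout: W = 267.2 N, H = 3.752e+08 Pa, K = 4.985e-06.
Worn volume V = K·W·L/H = 4.985e-06 · 267.2 · 63.85 / 3.752e+08 = 2.267e-10 m³.
Wear depth h = V/A = 2.267e-10 / 1.541e-05 = 1.471e-05 m.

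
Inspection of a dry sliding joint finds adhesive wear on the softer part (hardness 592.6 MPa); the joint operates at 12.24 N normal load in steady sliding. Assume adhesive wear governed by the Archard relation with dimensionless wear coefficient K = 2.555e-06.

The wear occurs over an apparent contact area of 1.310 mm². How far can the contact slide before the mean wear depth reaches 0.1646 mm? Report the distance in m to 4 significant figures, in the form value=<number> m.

value=4086 m

Each operation runs at full precision, and intermediates are shown rounded; rounded once at the end to four significant digits.
Hardness H = 592.6 MPa = 5.926e+08 Pa.
Contact area A = 1.310 mm² = 1.310e-06 m².
Depth limit h_lim = 0.1646 mm = 1.646e-04 m.
In SI base units, W = 12.24 N, H = 5.926e+08 Pa, K = 2.555e-06.
Wearable volume V_lim = h_lim·A = 1.646e-04 · 1.310e-06 = 2.156e-10 m³.
Inverting, life L = V_lim·H/(K·W) = 2.156e-10 · 5.926e+08 / (2.555e-06 · 12.24) = 4086 m.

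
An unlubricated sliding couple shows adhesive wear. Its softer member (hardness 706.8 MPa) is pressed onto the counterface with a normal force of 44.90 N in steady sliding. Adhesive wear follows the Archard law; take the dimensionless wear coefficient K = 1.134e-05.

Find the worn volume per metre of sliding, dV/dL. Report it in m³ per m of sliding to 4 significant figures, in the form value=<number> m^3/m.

value=7.204e-13 m^3/m

The intermediates appear rounded. Each operation keeps exact precision — rounded just once to 4 significant digits.
Hardness H = 706.8 MPa = 7.068e+08 Pa.
Restated in SI base units: W = 44.90 N, H = 7.068e+08 Pa, K = 1.134e-05.
Sliding wear rate dV/dL = K·W/H, per unit distance: 1.134e-05 · 44.90 / 7.068e+08 = 7.204e-13 m³/m.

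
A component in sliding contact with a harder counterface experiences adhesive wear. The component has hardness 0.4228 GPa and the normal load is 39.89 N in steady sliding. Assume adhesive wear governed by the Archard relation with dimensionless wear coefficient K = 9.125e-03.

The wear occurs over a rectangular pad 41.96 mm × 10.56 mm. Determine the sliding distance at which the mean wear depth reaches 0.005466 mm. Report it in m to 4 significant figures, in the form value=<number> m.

value=2.813 m

Each operation maintains full precision; displayed values are rounded. Rounded just once, at four significant figures.
Convert: Hardness H = 0.4228 GPa = 4.228e+08 Pa.
Convert: Pad sides 41.96 mm × 10.56 mm = 0.04196 m × 0.01056 m. Contact area A = 0.04196 m × 0.01056 m = 4.431e-04 m².
Convert: Depth limit h_lim = 0.005466 mm = 5.466e-06 m.
Working in SI base units: W = 39.89 N, H = 4.228e+08 Pa, K = 9.125e-03.
Volume at the limit: V_lim = h_lim·A = 5.466e-06 · 4.431e-04 = 2.422e-09 m³.
Sliding life L = V_lim·H/(K·W) = 2.422e-09 · 4.228e+08 / (9.125e-03 · 39.89) = 2.813 m.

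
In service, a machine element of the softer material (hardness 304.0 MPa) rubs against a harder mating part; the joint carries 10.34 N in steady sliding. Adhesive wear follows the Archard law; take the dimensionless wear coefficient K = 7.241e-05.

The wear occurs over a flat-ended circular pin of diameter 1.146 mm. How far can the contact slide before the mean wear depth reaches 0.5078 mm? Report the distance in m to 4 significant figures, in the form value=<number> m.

All working math keeps full float precision — the intermediates are displayed rounded. Rounded just once: 4 significant digits.
Convert: Hardness H = 304.0 MPa = 3.040e+08 Pa.
Convert: Pin diameter d = 1.146 mm = 0.001146 m. Contact area A = π·d²/4 = π·(0.001146 m)²/4 = 1.031e-06 m².
Convert: Depth limit h_lim = 0.5078 mm = 5.078e-04 m.
Expressed in SI base units: W = 10.34 N, H = 3.040e+08 Pa, K = 7.241e-05.
Wearable volume V_lim = h_lim·A = 5.078e-04 · 1.031e-06 = 5.238e-10 m³.
Inverting, life L = V_lim·H/(K·W) = 5.238e-10 · 3.040e+08 / (7.241e-05 · 10.34) = 212.7 m.

value=212.7 m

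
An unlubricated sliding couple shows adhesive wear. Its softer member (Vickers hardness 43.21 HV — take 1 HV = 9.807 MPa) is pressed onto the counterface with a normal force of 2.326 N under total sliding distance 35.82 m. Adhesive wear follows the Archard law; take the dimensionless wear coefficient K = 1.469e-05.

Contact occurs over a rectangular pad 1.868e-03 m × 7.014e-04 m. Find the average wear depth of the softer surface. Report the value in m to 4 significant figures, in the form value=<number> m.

value=2.204e-06 m

The intermediates appear rounded — all working math runs at full float precision. Rounded once at the end to four significant figures.
Convert: Hardness H = 43.21 HV × 9.807 MPa/HV = 423.8 MPa = 4.238e+08 Pa.
Convert: Contact area A = 1.868e-03 m × 7.014e-04 m = 1.310e-06 m².
Working in SI base units: W = 2.326 N, H = 4.238e+08 Pa, K = 1.469e-05.
Apply Archard: V = K·W·L/H = 1.469e-05 · 2.326 · 35.82 / 4.238e+08 = 2.888e-12 m³.
Depth h = V/A = 2.888e-12 / 1.310e-06 = 2.204e-06 m.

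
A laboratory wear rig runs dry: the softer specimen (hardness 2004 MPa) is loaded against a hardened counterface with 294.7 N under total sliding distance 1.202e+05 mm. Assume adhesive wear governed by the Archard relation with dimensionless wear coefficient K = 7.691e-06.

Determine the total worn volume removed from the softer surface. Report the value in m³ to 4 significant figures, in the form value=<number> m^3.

value=1.359e-10 m^3

Intermediate values appear rounded; all working math keeps full precision — rounded just once: 4 significant digits.
Path length L = 1.202e+05 mm = 120.2 m.
Hardness H = 2004 MPa = 2.004e+09 Pa.
In SI base units: W = 294.7 N, H = 2.004e+09 Pa, K = 7.691e-06.
Archard volume V = K·W·L/H = 7.691e-06 · 294.7 · 120.2 / 2.004e+09 = 1.359e-10 m³.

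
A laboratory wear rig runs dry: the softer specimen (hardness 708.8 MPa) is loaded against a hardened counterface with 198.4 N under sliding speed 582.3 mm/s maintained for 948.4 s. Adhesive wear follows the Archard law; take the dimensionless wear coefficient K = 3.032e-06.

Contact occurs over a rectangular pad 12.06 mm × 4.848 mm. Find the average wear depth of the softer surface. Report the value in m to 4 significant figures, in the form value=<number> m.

Intermediate values are printed rounded — every step maintains exact precision, and one final rounding to four significant figures.
Sliding speed v = 582.3 mm/s = 0.5823 m/s. Distance covered L = v·t = 0.5823 m/s × 948.4 s = 552.3 m.
Hardness H = 708.8 MPa = 7.088e+08 Pa.
Pad sides 12.06 mm × 4.848 mm = 0.01206 m × 0.004848 m. Contact area A = 0.01206 m × 0.004848 m = 5.847e-05 m².
Collected in SI base units: W = 198.4 N, H = 7.088e+08 Pa, K = 3.032e-06.
By Archard's law, V = K·W·L/H = 3.032e-06 · 198.4 · 552.3 / 7.088e+08 = 4.687e-10 m³.
Mean wear depth h = V/A = 4.687e-10 / 5.847e-05 = 8.016e-06 m.

value=8.016e-06 m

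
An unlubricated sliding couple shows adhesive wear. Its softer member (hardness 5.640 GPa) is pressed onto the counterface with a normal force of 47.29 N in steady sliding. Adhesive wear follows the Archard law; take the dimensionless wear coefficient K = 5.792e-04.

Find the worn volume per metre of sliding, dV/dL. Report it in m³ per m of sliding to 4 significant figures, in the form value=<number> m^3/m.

value=4.856e-12 m^3/m

The algebra keeps exact precision — intermediate values are shown rounded, and one final rounding, at four significant figures.
Convert: Hardness H = 5.640 GPa = 5.640e+09 Pa.
Collected in SI base units: W = 47.29 N, H = 5.640e+09 Pa, K = 5.792e-04.
Sliding wear rate dV/dL = K·W/H — distance-free: 5.792e-04 · 47.29 / 5.640e+09 = 4.856e-12 m³/m.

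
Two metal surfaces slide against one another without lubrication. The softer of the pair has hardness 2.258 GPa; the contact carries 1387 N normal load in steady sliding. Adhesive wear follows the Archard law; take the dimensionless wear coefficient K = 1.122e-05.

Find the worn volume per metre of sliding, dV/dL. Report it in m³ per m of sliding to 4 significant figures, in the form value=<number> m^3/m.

All working math carries full precision — the intermediates appear rounded — rounded once at the end, at four significant figures.
Hardness H = 2.258 GPa = 2.258e+09 Pa.
As SI base values: W = 1387 N, H = 2.258e+09 Pa, K = 1.122e-05.
Sliding wear rate dV/dL = K·W/H: 1.122e-05 · 1387 / 2.258e+09 = 6.892e-12 m³/m.

value=6.892e-12 m^3/m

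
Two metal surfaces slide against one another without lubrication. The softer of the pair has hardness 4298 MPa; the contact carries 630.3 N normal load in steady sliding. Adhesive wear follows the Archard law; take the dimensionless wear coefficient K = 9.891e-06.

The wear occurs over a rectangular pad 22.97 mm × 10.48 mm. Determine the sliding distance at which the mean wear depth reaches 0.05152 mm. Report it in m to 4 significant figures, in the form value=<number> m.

value=8550 m

The computation runs at full precision; intermediates appear rounded, and a single final rounding: 4 significant figures.
Convert: Hardness H = 4298 MPa = 4.298e+09 Pa.
Convert: Pad sides 22.97 mm × 10.48 mm = 0.02297 m × 0.01048 m. Contact area A = 0.02297 m × 0.01048 m = 2.407e-04 m².
Convert: Depth limit h_lim = 0.05152 mm = 5.152e-05 m.
Working in SI base units: W = 630.3 N, H = 4.298e+09 Pa, K = 9.891e-06.
Allowed volume V_lim = h_lim·A = 5.152e-05 · 2.407e-04 = 1.240e-08 m³.
So the life L = V_lim·H/(K·W) = 1.240e-08 · 4.298e+09 / (9.891e-06 · 630.3) = 8550 m.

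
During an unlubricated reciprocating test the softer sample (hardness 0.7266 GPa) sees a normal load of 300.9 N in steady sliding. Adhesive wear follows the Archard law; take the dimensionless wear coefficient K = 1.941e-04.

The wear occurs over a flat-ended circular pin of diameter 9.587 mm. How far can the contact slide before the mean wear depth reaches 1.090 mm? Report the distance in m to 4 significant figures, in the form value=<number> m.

Every step keeps full float precision. The intermediates are shown rounded, and a single final rounding: 4 significant digits.
Convert: Hardness H = 0.7266 GPa = 7.266e+08 Pa.
Convert: Pin diameter d = 9.587 mm = 0.009587 m. Contact area A = π·d²/4 = π·(0.009587 m)²/4 = 7.219e-05 m².
Convert: Depth limit h_lim = 1.090 mm = 0.001090 m.
In SI base units, W = 300.9 N, H = 7.266e+08 Pa, K = 1.941e-04.
Limit volume V_lim = h_lim·A = 0.001090 · 7.219e-05 = 7.868e-08 m³.
Inverting, life L = V_lim·H/(K·W) = 7.868e-08 · 7.266e+08 / (1.941e-04 · 300.9) = 978.9 m.

value=978.9 m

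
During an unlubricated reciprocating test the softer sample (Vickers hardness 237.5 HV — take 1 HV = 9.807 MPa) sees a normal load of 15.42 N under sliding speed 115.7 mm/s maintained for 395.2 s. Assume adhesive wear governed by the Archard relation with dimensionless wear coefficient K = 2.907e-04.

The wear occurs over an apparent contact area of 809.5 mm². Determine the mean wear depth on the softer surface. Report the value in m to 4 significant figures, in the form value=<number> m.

value=1.087e-07 m

All arithmetic carries exact precision. The intermediates are printed rounded. Rounded just once: four significant figures.
Sliding speed v = 115.7 mm/s = 0.1157 m/s. Path length L = v·t = 0.1157 m/s × 395.2 s = 45.72 m.
Hardness H = 237.5 HV × 9.807 MPa/HV = 2329 MPa = 2.329e+09 Pa.
Contact area A = 809.5 mm² = 8.095e-04 m².
In SI base units: W = 15.42 N, H = 2.329e+09 Pa, K = 2.907e-04.
Archard relation: V = K·W·L/H = 2.907e-04 · 15.42 · 45.72 / 2.329e+09 = 8.800e-11 m³.
Average depth h = V/A = 8.800e-11 / 8.095e-04 = 1.087e-07 m.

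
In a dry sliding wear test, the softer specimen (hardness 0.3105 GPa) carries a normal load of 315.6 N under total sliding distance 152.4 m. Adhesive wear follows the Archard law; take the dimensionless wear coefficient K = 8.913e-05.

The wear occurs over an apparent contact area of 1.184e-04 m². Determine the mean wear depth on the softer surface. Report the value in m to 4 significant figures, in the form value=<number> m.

value=1.166e-04 m

Intermediates are displayed rounded; the algebra keeps exact precision. Rounded just once to four significant figures.
Hardness H = 0.3105 GPa = 3.105e+08 Pa.
Collected in SI base units: W = 315.6 N, H = 3.105e+08 Pa, K = 8.913e-05.
Apply Archard: V = K·W·L/H = 8.913e-05 · 315.6 · 152.4 / 3.105e+08 = 1.381e-08 m³.
Mean depth h = V/A = 1.381e-08 / 1.184e-04 = 1.166e-04 m.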